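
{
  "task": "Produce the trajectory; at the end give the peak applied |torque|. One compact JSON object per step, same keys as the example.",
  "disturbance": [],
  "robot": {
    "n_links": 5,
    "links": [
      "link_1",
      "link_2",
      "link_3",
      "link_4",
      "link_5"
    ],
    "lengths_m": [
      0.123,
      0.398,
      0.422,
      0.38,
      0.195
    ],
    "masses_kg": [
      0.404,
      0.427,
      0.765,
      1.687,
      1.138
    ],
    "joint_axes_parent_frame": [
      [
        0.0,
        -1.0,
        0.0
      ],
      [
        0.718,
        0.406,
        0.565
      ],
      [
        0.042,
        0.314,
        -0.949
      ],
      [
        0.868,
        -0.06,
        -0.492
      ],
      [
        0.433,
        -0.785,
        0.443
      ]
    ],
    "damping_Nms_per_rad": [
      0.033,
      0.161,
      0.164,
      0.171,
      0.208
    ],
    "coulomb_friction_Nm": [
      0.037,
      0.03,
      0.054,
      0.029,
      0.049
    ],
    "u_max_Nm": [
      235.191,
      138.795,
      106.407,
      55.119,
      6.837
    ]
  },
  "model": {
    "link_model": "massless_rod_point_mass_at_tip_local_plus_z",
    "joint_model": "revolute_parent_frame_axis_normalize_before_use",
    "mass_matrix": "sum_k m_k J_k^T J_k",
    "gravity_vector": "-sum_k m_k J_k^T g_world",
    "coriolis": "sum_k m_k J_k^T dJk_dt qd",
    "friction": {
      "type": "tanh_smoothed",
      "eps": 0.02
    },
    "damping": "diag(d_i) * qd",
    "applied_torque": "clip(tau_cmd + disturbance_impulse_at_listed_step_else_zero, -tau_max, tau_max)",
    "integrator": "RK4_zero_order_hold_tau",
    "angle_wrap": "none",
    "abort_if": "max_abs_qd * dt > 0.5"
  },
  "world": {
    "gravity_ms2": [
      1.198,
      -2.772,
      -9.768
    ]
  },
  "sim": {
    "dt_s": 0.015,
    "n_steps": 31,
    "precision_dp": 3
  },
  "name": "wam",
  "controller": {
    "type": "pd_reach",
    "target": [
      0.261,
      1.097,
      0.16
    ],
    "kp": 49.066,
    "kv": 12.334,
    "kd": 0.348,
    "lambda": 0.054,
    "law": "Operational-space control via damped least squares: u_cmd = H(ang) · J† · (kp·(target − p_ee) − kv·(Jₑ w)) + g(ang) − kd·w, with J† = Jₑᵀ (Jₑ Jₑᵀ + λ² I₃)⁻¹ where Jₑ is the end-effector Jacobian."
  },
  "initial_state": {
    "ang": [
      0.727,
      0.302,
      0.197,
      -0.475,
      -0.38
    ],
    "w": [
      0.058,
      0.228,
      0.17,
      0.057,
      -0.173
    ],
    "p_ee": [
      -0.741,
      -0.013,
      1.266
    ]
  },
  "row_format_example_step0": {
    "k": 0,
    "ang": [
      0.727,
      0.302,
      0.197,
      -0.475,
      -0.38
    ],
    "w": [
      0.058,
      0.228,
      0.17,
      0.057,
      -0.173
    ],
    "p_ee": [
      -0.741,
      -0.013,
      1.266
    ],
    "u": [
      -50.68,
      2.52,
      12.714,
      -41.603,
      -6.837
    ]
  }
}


{"k":1,"ang":[0.738,0.323,0.222,-0.519,-0.363],"w":[1.403,2.569,2.982,-5.757,2.218],"p_ee":[-0.737,-0.011,1.262],"u":[-66.868,7.592,17.081,-34.115,-6.837]}
{"k":2,"ang":[0.763,0.373,0.272,-0.632,-0.328],"w":[1.819,4.004,3.566,-9.077,2.287],"p_ee":[-0.727,-0.0,1.248],"u":[-82.347,5.424,23.059,-30.15,-6.837]}
{"k":3,"ang":[0.79,0.438,0.326,-0.781,-0.298],"w":[1.636,4.596,3.493,-10.716,1.594],"p_ee":[-0.712,0.017,1.225],"u":[-86.326,-1.202,27.119,-25.985,-6.837]}
{"k":4,"ang":[0.81,0.507,0.377,-0.947,-0.282],"w":[1.024,4.454,3.193,-11.326,0.476],"p_ee":[-0.691,0.039,1.195],"u":[-77.928,-9.009,28.008,-20.128,-6.837]}
{"k":5,"ang":[0.819,0.568,0.422,-1.116,-0.287],"w":[0.099,3.693,2.726,-11.338,-1.057],"p_ee":[-0.664,0.065,1.158],"u":[-61.112,-16.824,25.766,-12.994,-6.285]}
{"k":6,"ang":[0.813,0.614,0.46,-1.283,-0.316],"w":[-1.0,2.443,2.183,-11.021,-2.714],"p_ee":[-0.631,0.094,1.116],"u":[-40.832,-24.314,21.238,-5.682,-3.861]}
{"k":7,"ang":[0.791,0.64,0.492,-1.446,-0.358],"w":[-2.013,0.924,2.021,-10.763,-2.937],"p_ee":[-0.594,0.126,1.07],"u":[-23.524,-30.204,16.521,0.727,-2.074]}
{"k":8,"ang":[0.754,0.642,0.522,-1.605,-0.401],"w":[-2.86,-0.668,2.057,-10.46,-2.683],"p_ee":[-0.554,0.158,1.022],"u":[-9.403,-33.936,11.655,6.028,-0.567]}
{"k":9,"ang":[0.707,0.62,0.555,-1.759,-0.439],"w":[-3.45,-2.16,2.274,-10.056,-2.389],"p_ee":[-0.512,0.191,0.973],"u":[1.585,-35.505,6.878,9.996,0.777]}
{"k":10,"ang":[0.652,0.578,0.591,-1.905,-0.474],"w":[-3.766,-3.464,2.63,-9.519,-2.253],"p_ee":[-0.469,0.224,0.925],"u":[9.861,-35.181,2.446,12.451,1.977]}
{"k":11,"ang":[0.595,0.517,0.633,-2.043,-0.508],"w":[-3.851,-4.56,3.03,-8.828,-2.324],"p_ee":[-0.425,0.256,0.878],"u":[15.906,-33.349,-1.409,13.313,2.998]}
{"k":12,"ang":[0.538,0.442,0.681,-2.168,-0.544],"w":[-3.766,-5.453,3.338,-7.946,-2.564],"p_ee":[-0.382,0.288,0.833],"u":[20.072,-30.373,-4.5,12.661,3.779]}
{"k":13,"ang":[0.483,0.355,0.732,-2.28,-0.585],"w":[-3.565,-6.135,3.395,-6.825,-2.875],"p_ee":[-0.341,0.32,0.791],"u":[22.542,-26.526,-6.703,10.768,4.259]}
{"k":14,"ang":[0.431,0.259,0.781,-2.372,-0.629],"w":[-3.284,-6.585,3.061,-5.423,-3.099],"p_ee":[-0.301,0.352,0.752],"u":[23.378,-21.95,-7.979,8.085,4.392]}
{"k":15,"ang":[0.384,0.159,0.822,-2.442,-0.675],"w":[-2.949,-6.793,2.296,-3.782,-3.055],"p_ee":[-0.263,0.383,0.717],"u":[22.659,-16.67,-8.381,5.164,4.168]}
{"k":16,"ang":[0.343,0.057,0.849,-2.486,-0.718],"w":[-2.581,-6.794,1.232,-2.069,-2.637],"p_ee":[-0.226,0.416,0.685],"u":[20.678,-10.7,-8.044,2.541,3.638]}
{"k":17,"ang":[0.307,-0.044,0.86,-2.506,-0.752],"w":[-2.206,-6.656,0.117,-0.513,-1.914],"p_ee":[-0.192,0.449,0.657],"u":[18.021,-4.212,-7.146,0.596,2.927]}
{"k":18,"ang":[0.277,-0.143,0.854,-2.504,-0.775],"w":[-1.841,-6.455,-0.812,0.708,-1.048],"p_ee":[-0.159,0.484,0.63],"u":[15.368,2.455,-5.866,-0.506,2.176]}
{"k":19,"ang":[0.252,-0.238,0.837,-2.486,-0.785],"w":[-1.505,-6.22,-1.545,1.622,-0.284],"p_ee":[-0.128,0.52,0.605],"u":[13.336,8.765,-4.392,-0.872,1.518]}
{"k":20,"ang":[0.231,-0.329,0.809,-2.457,-0.785],"w":[-1.198,-5.966,-2.106,2.294,0.255],"p_ee":[-0.097,0.556,0.58],"u":[12.124,14.345,-2.863,-0.66,1.014]}
{"k":21,"ang":[0.216,-0.416,0.774,-2.418,-0.778],"w":[-0.915,-5.704,-2.514,2.777,0.569],"p_ee":[-0.069,0.591,0.556],"u":[11.533,19.066,-1.328,-0.01,0.657]}
{"k":22,"ang":[0.204,-0.5,0.734,-2.374,-0.769],"w":[-0.647,-5.44,-2.78,3.103,0.744],"p_ee":[-0.041,0.624,0.533],"u":[11.179,23.015,0.252,0.969,0.389]}
{"k":23,"ang":[0.196,-0.579,0.691,-2.326,-0.757],"w":[-0.39,-5.179,-2.937,3.315,0.813],"p_ee":[-0.015,0.657,0.51],"u":[10.918,26.222,1.85,2.14,0.187]}
{"k":24,"ang":[0.192,-0.655,0.647,-2.275,-0.745],"w":[-0.139,-4.925,-3.014,3.442,0.812],"p_ee":[0.009,0.688,0.487],"u":[10.649,28.746,3.448,3.399,0.027]}
{"k":25,"ang":[0.192,-0.727,0.601,-2.223,-0.733],"w":[0.108,-4.68,-3.032,3.504,0.772],"p_ee":[0.032,0.718,0.465],"u":[10.315,30.648,5.032,4.663,-0.107]}
{"k":26,"ang":[0.195,-0.796,0.556,-2.17,-0.722],"w":[0.353,-4.446,-3.011,3.517,0.712],"p_ee":[0.053,0.745,0.444],"u":[9.891,31.987,6.586,5.873,-0.227]}
{"k":27,"ang":[0.203,-0.861,0.511,-2.117,-0.712],"w":[0.599,-4.224,-2.963,3.492,0.648],"p_ee":[0.072,0.772,0.424],"u":[9.373,32.809,8.095,6.986,-0.339]}
{"k":28,"ang":[0.213,-0.922,0.467,-2.065,-0.702],"w":[0.848,-4.015,-2.901,3.437,0.587],"p_ee":[0.09,0.796,0.405],"u":[8.765,33.156,9.546,7.979,-0.447]}
{"k":29,"ang":[0.228,-0.981,0.424,-2.014,-0.694],"w":[1.1,-3.818,-2.837,3.362,0.53],"p_ee":[0.106,0.819,0.386],"u":[8.077,33.068,10.928,8.836,-0.55]}
{"k":30,"ang":[0.246,-1.037,0.382,-1.965,-0.686],"w":[1.357,-3.633,-2.777,3.271,0.479],"p_ee":[0.121,0.841,0.369],"u":[7.323,32.579,12.236,9.552,-0.649]}
{"k":31,"ang":[0.269,-1.09,0.341,-1.916,-0.68],"w":[1.619,-3.458,-2.727,3.171,0.432],"p_ee":[0.134,0.861,0.353]}
{"summary": "max |u| (N\u00b7m): 86.326"}


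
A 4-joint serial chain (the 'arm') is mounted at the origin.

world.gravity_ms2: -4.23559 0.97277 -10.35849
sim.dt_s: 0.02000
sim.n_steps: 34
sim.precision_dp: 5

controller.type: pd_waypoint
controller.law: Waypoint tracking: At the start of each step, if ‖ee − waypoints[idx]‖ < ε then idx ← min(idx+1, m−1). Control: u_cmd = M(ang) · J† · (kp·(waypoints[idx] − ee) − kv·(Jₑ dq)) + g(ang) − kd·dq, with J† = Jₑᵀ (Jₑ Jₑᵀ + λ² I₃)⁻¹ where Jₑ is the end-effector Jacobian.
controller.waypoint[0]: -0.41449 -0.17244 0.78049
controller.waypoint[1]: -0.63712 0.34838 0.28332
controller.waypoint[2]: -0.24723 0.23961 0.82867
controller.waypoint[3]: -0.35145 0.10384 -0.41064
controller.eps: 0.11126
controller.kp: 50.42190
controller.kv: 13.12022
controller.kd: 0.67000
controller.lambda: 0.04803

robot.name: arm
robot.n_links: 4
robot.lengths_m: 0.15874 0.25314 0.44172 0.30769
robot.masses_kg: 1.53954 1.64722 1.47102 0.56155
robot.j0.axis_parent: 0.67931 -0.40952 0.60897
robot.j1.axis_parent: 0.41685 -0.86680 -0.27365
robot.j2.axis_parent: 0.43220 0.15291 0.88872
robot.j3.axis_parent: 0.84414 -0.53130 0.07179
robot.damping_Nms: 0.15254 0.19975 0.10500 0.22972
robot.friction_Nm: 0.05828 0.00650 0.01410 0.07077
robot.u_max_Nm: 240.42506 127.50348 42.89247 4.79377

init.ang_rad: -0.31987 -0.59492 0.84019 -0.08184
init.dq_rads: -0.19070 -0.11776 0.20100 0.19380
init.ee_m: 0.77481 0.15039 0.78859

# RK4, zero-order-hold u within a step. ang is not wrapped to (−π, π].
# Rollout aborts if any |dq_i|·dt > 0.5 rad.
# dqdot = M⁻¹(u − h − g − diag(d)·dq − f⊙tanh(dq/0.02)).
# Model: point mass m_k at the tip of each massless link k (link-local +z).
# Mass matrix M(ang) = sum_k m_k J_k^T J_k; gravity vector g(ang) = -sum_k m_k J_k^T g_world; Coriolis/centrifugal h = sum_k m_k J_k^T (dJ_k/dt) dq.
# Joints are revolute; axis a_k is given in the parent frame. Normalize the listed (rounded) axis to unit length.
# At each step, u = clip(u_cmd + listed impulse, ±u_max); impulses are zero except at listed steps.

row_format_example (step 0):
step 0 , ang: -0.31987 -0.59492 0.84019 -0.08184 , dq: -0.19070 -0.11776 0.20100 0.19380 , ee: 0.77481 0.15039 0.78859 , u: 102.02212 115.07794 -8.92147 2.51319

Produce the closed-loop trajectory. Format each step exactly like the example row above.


step 1 , ang: -0.24232 -0.62739 0.88515 -0.08892 , dq: 7.80968 -2.88357 4.76630 -0.85684 , ee: 0.76900 0.14621 0.78779 , u: 74.13291 91.01672 -12.02516 1.78760
step 2 , ang: -0.04884 -0.68493 1.02044 -0.10240 , dq: 11.44689 -2.60356 9.20107 -0.41292 , ee: 0.74475 0.13474 0.79469 , u: 49.81299 63.20148 -15.83692 -0.57004
step 3 , ang: 0.18926 -0.72424 1.21316 -0.08817 , dq: 12.37000 -1.31983 10.00592 1.91357 , ee: 0.70627 0.11581 0.80881 , u: 36.89184 45.03654 -16.16548 -3.00396
step 4 , ang: 0.43889 -0.74576 1.38569 -0.02296 , dq: 12.72058 -1.07355 6.88259 4.68517 , ee: 0.65824 0.09516 0.82677 , u: 28.83890 37.46908 -13.18843 -4.16175
step 5 , ang: 0.69597 -0.76941 1.49462 0.08021 , dq: 13.10812 -1.46927 3.88280 5.64274 , ee: 0.59962 0.07734 0.84741 , u: 14.72225 27.20393 -8.61987 -3.27169
step 6 , ang: 0.95567 -0.79884 1.56317 0.18468 , dq: 12.92633 -1.52146 3.05738 4.81422 , ee: 0.52858 0.05959 0.87034 , u: -1.66418 13.84584 -4.75809 -1.28102
step 7 , ang: 1.20625 -0.82890 1.62121 0.27014 , dq: 12.16015 -1.46296 2.91648 3.72180 , ee: 0.44801 0.03742 0.89262 , u: -15.07643 2.59651 -2.12249 0.34575
step 8 , ang: 1.43751 -0.85748 1.67903 0.33442 , dq: 10.97397 -1.34026 3.05094 2.69207 , ee: 0.36321 0.00912 0.91038 , u: -24.51290 -5.09048 -0.85669 1.43777
step 9 , ang: 1.64292 -0.88368 1.73934 0.38008 , dq: 9.56832 -1.21588 3.15465 1.85768 , ee: 0.27925 -0.02435 0.92111 , u: -30.33234 -9.57107 -0.59169 2.02002
step 10 , ang: 1.81977 -0.90777 1.80032 0.41098 , dq: 8.12008 -1.13095 3.09867 1.21710 , ee: 0.20014 -0.06055 0.92419 , u: -33.16943 -11.56331 -0.90803 2.21548
step 11 , ang: 1.96851 -0.93061 1.85873 0.43065 , dq: 6.75823 -1.10028 2.87226 0.73852 , ee: 0.12842 -0.09668 0.92051 , u: -33.71776 -11.75546 -1.47263 2.14845
step 12 , ang: 2.09154 -0.95312 1.91184 0.44195 , dq: 5.55075 -1.10867 2.54110 0.38676 , ee: 0.06520 -0.13029 0.91184 , u: -32.65815 -10.72460 -2.09275 1.92096
step 13 , ang: 2.19216 -0.97582 1.95832 0.44715 , dq: 4.51760 -1.13098 2.18166 0.13423 , ee: 0.01037 -0.15971 0.90007 , u: -30.59986 -8.94377 -2.68090 1.60540
step 14 , ang: 2.27378 -0.99881 1.99809 0.44804 , dq: 3.65490 -1.15171 1.83637 -0.02772 , ee: -0.03683 -0.18407 0.88684 , u: -28.03174 -6.78804 -3.19746 1.23586
step 15 , ang: 2.33976 -1.02210 2.03130 0.44686 , dq: 2.95054 -1.16631 1.51456 -0.08489 , ee: -0.07744 -0.20301 0.87323 , u: -25.29971 -4.52457 -3.62448 0.80406
step 16 , ang: 2.39279 -1.04526 2.05926 0.44441 , dq: 2.35974 -1.14641 1.29543 -0.15415 , ee: -0.11259 -0.21684 0.86002 , u: -22.63741 -2.28827 -4.03829 0.44223
step 17 , ang: 2.43514 -1.06799 2.08308 0.44080 , dq: 1.88328 -1.12663 1.09254 -0.20242 , ee: -0.14326 -0.22618 0.84770 , u: -20.17981 -0.24072 -4.35531 0.12025
step 18 , ang: 2.46886 -1.09018 2.10334 0.43630 , dq: 1.49551 -1.09571 0.93211 -0.24304 , ee: -0.17020 -0.23174 0.83648 , u: -17.98526 1.59650 -4.62006 -0.15434
step 19 , ang: 2.49558 -1.11169 2.12068 0.43108 , dq: 1.18333 -1.06014 0.79639 -0.27480 , ee: -0.19403 -0.23419 0.82641 , u: -16.07295 3.20014 -4.82850 -0.38743
step 20 , ang: 2.51668 -1.13243 2.13557 0.42529 , dq: 0.93201 -1.01961 0.68441 -0.30117 , ee: -0.21524 -0.23415 0.81745 , u: -14.43643 4.57822 -4.99372 -0.58142
step 21 , ang: 2.53325 -1.15233 2.14841 0.41903 , dq: 0.73054 -0.97604 0.58997 -0.32279 , ee: -0.23419 -0.23219 0.80952 , u: -13.05542 5.74474 -5.12084 -0.74108
step 22 , ang: 2.54620 -1.17133 2.15951 0.41237 , dq: 0.56933 -0.93016 0.51013 -0.34057 , ee: -0.25118 -0.22877 0.80250 , u: -11.90347 6.72046 -5.21668 -0.87073
step 23 , ang: 2.55625 -1.18940 2.16914 0.40539 , dq: 0.44070 -0.88289 0.44184 -0.35485 , ee: -0.26645 -0.22430 0.79630 , u: -10.95219 7.52717 -5.28617 -0.97468
step 24 , ang: 2.56400 -1.20652 2.17750 0.39817 , dq: 0.33833 -0.83489 0.38305 -0.36599 , ee: -0.28019 -0.21912 0.79082 , u: -10.17399 8.18663 -5.33382 -1.05679
step 25 , ang: 2.56991 -1.22268 2.18476 0.39075 , dq: 0.25711 -0.78677 0.33203 -0.37427 , ee: -0.29257 -0.21348 0.78597 , u: -9.54332 8.71921 -5.36338 -1.12046
step 26 , ang: 2.57438 -1.23788 2.19106 0.38319 , dq: 0.19289 -0.73905 0.28748 -0.38001 , ee: -0.30373 -0.20761 0.78167 , u: -9.03726 9.14352 -5.37807 -1.16865
step 27 , ang: 2.57770 -1.25214 2.19652 0.37555 , dq: 0.14234 -0.69218 0.24838 -0.38351 , ee: -0.31379 -0.20167 0.77787 , u: -7.16497 -7.45115 3.07256 4.60003
step 28 , ang: 2.58317 -1.26647 2.20502 0.38925 , dq: 0.39444 -0.73834 0.62060 1.68967 , ee: -0.32532 -0.19091 0.76986 , u: -8.12862 -3.31025 0.64913 1.73100
step 29 , ang: 2.59173 -1.28178 2.22133 0.42839 , dq: 0.45881 -0.79678 1.00364 2.21010 , ee: -0.34037 -0.17390 0.75510 , u: -10.00610 -1.12133 -1.14061 0.61269
step 30 , ang: 2.60109 -1.29925 2.24223 0.47261 , dq: 0.47441 -0.94763 1.09724 2.20888 , ee: -0.35773 -0.15459 0.73669 , u: -11.43996 0.39105 -2.32632 0.07801
step 31 , ang: 2.61017 -1.31965 2.26454 0.51459 , dq: 0.43085 -1.08715 1.14801 1.99147 , ee: -0.37626 -0.13418 0.71627 , u: -12.22163 1.85571 -3.30753 -0.22162
step 32 , ang: 2.61811 -1.34271 2.28742 0.55161 , dq: 0.36030 -1.21400 1.15339 1.71370 , ee: -0.39520 -0.11301 0.69478 , u: -12.42136 3.36196 -4.11624 -0.43985
step 33 , ang: 2.62450 -1.36809 2.31020 0.58300 , dq: 0.27664 -1.32020 1.13678 1.42923 , ee: -0.41399 -0.09117 0.67276 , u: -12.19694 4.90592 -4.79380 -0.62314
step 34 , ang: 2.62917 -1.39536 2.33255 0.60886 , dq: 0.18999 -1.40442 1.10657 1.15937 , ee: -0.43220 -0.06873 0.65054


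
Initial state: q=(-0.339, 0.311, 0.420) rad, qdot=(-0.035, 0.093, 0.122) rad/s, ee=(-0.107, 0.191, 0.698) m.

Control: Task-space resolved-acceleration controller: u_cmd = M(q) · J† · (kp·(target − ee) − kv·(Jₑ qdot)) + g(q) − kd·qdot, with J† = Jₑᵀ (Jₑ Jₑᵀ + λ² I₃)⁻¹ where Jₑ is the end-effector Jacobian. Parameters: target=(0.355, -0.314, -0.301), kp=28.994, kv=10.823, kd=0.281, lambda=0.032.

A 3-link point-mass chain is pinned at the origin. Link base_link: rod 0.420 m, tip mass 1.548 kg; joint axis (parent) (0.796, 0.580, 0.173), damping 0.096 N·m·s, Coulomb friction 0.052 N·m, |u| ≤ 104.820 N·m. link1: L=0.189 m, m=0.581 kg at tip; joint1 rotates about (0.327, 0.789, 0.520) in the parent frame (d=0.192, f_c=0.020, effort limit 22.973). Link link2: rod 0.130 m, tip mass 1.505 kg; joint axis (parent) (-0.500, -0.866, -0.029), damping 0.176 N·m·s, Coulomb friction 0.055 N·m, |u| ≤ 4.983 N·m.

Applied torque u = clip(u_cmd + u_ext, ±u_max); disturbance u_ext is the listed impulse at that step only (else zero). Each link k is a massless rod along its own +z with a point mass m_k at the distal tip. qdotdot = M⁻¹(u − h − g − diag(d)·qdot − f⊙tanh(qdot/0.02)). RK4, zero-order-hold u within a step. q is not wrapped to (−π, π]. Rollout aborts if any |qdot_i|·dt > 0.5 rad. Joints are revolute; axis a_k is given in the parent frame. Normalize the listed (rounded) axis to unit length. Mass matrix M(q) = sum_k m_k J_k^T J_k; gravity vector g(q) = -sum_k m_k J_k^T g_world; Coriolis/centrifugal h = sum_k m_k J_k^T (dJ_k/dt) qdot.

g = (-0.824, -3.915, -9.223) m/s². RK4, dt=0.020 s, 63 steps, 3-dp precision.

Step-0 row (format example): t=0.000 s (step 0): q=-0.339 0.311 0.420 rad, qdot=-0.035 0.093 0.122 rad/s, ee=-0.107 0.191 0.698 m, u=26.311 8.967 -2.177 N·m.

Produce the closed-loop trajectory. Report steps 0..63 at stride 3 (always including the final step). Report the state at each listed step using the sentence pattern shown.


t=0.060 s (step 3): q=-0.321 0.462 0.633 rad, qdot=0.588 3.463 4.034 rad/s, ee=-0.088 0.174 0.695 m, u=9.530 3.959 -1.374 N·m.
t=0.120 s (step 6): q=-0.277 0.694 0.857 rad, qdot=0.826 4.366 3.702 rad/s, ee=-0.041 0.136 0.692 m, u=0.881 1.871 -0.415 N·m.
t=0.180 s (step 9): q=-0.223 0.978 1.073 rad, qdot=0.979 5.040 3.448 rad/s, ee=0.019 0.091 0.676 m, u=-2.619 0.752 -0.054 N·m.
t=0.240 s (step 12): q=-0.157 1.291 1.265 rad, qdot=1.252 5.339 2.927 rad/s, ee=0.085 0.047 0.644 m, u=-4.008 -0.049 0.134 N·m.
t=0.300 s (step 15): q=-0.070 1.611 1.420 rad, qdot=1.702 5.274 2.216 rad/s, ee=0.153 0.006 0.595 m, u=-4.792 -0.669 0.282 N·m.
t=0.360 s (step 18): q=0.050 1.916 1.531 rad, qdot=2.295 4.844 1.478 rad/s, ee=0.216 -0.031 0.533 m, u=-5.552 -0.971 0.413 N·m.
t=0.420 s (step 21): q=0.207 2.185 1.601 rad, qdot=2.931 4.075 0.929 rad/s, ee=0.272 -0.064 0.462 m, u=-6.567 -0.802 0.470 N·m.
t=0.480 s (step 24): q=0.400 2.401 1.649 rad, qdot=3.472 3.062 0.727 rad/s, ee=0.318 -0.095 0.388 m, u=-8.135 -0.162 0.378 N·m.
t=0.540 s (step 27): q=0.618 2.551 1.695 rad, qdot=3.778 1.951 0.850 rad/s, ee=0.356 -0.124 0.312 m, u=-10.427 0.762 0.156 N·m.
t=0.600 s (step 30): q=0.846 2.636 1.754 rad, qdot=3.774 0.877 1.107 rad/s, ee=0.387 -0.151 0.235 m, u=-13.080 1.677 -0.070 N·m.
t=0.660 s (step 33): q=1.065 2.660 1.826 rad, qdot=3.483 -0.053 1.294 rad/s, ee=0.410 -0.174 0.157 m, u=-15.268 2.332 -0.171 N·m.
t=0.720 s (step 36): q=1.261 2.636 1.906 rad, qdot=3.020 -0.727 1.330 rad/s, ee=0.426 -0.190 0.082 m, u=-16.377 2.619 -0.118 N·m.
t=0.780 s (step 39): q=1.427 2.578 1.984 rad, qdot=2.507 -1.165 1.234 rad/s, ee=0.434 -0.200 0.014 m, u=-16.422 2.646 0.031 N·m.
t=0.840 s (step 42): q=1.562 2.500 2.054 rad, qdot=2.031 -1.392 1.086 rad/s, ee=0.437 -0.205 -0.044 m, u=-15.787 2.527 0.204 N·m.
t=0.900 s (step 45): q=1.672 2.413 2.115 rad, qdot=1.627 -1.482 0.934 rad/s, ee=0.436 -0.207 -0.093 m, u=-14.856 2.361 0.366 N·m.
t=0.960 s (step 48): q=1.759 2.324 2.167 rad, qdot=1.300 -1.499 0.794 rad/s, ee=0.432 -0.207 -0.132 m, u=-13.880 2.198 0.508 N·m.
t=1.020 s (step 51): q=1.829 2.234 2.211 rad, qdot=1.040 -1.483 0.671 rad/s, ee=0.428 -0.208 -0.163 m, u=-12.984 2.057 0.634 N·m.
t=1.080 s (step 54): q=1.885 2.146 2.248 rad, qdot=0.838 -1.452 0.562 rad/s, ee=0.423 -0.209 -0.188 m, u=-12.215 1.936 0.747 N·m.
t=1.140 s (step 57): q=1.931 2.060 2.279 rad, qdot=0.679 -1.413 0.466 rad/s, ee=0.418 -0.210 -0.209 m, u=-11.578 1.831 0.851 N·m.
t=1.200 s (step 60): q=1.968 1.976 2.304 rad, qdot=0.556 -1.371 0.380 rad/s, ee=0.414 -0.212 -0.225 m, u=-11.063 1.736 0.945 N·m.
t=1.260 s (step 63): q=1.998 1.895 2.325 rad, qdot=0.460 -1.327 0.305 rad/s, ee=0.410 -0.214 -0.238 m.


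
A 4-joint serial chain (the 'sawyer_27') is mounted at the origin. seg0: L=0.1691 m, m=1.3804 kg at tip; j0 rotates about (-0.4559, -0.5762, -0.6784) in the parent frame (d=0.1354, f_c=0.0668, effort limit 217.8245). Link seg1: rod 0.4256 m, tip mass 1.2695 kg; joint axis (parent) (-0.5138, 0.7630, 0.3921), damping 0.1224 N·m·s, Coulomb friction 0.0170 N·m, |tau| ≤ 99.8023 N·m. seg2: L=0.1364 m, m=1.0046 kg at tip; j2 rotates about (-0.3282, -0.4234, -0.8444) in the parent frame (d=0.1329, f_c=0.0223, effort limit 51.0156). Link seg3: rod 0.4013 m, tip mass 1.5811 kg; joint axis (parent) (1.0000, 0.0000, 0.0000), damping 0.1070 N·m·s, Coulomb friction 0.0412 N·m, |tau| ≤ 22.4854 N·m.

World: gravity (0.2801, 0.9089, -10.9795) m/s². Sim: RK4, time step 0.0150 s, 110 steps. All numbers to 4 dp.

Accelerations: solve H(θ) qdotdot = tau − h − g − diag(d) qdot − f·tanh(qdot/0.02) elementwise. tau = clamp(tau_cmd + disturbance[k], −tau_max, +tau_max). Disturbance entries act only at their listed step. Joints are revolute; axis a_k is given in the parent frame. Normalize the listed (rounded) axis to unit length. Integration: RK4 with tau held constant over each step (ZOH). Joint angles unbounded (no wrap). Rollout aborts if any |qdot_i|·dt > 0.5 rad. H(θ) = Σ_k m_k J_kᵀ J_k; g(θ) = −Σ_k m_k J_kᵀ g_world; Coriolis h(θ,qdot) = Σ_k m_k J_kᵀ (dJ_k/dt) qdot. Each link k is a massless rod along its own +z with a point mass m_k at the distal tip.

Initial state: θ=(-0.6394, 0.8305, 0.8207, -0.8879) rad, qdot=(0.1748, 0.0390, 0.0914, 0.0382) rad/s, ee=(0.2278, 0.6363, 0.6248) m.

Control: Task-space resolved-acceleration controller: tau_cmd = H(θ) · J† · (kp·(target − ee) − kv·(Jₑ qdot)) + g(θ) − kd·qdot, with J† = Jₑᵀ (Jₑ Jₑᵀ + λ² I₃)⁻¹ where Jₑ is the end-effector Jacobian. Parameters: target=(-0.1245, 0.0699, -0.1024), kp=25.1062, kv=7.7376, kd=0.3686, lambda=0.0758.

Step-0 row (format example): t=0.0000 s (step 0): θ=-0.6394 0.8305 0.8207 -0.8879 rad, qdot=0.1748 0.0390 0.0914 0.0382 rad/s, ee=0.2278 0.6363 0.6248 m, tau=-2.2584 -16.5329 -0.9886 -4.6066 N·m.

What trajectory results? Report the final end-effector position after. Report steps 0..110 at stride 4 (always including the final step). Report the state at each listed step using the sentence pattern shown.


t=0.0600 s (step 4): θ=-0.6872 0.7950 0.8253 -1.0222 rad, qdot=-1.5010 -1.0197 0.0520 -3.9058 rad/s, ee=0.2172 0.6197 0.5960 m, tau=-0.9971 -12.2315 -2.3228 0.3443 N·m.
t=0.1200 s (step 8): θ=-0.7907 0.7301 0.8184 -1.2999 rad, qdot=-1.8176 -1.0294 -0.2505 -5.0551 rad/s, ee=0.1965 0.5747 0.5328 m, tau=0.5190 -7.1437 -3.5505 2.9112 N·m.
t=0.1800 s (step 12): θ=-0.8944 0.6819 0.7983 -1.6055 rad, qdot=-1.6154 -0.5236 -0.3700 -5.0293 rad/s, ee=0.1723 0.5129 0.4548 m, tau=1.9427 -3.7129 -4.3678 4.6672 N·m.
t=0.2400 s (step 16): θ=-0.9829 0.6725 0.7771 -1.8953 rad, qdot=-1.3458 0.2419 -0.3175 -4.5961 rad/s, ee=0.1472 0.4436 0.3746 m, tau=2.9009 -1.4733 -4.6336 5.7661 N·m.
t=0.3000 s (step 20): θ=-1.0577 0.7137 0.7615 -2.1539 rad, qdot=-1.1754 1.1431 -0.1958 -4.0106 rad/s, ee=0.1242 0.3738 0.3008 m, tau=3.3407 0.1130 -4.4112 6.1276 N·m.
t=0.3600 s (step 24): θ=-1.1280 0.8105 0.7537 -2.3753 rad, qdot=-1.2120 2.0806 -0.0695 -3.3616 rad/s, ee=0.1052 0.3097 0.2392 m, tau=3.2850 1.3478 -3.8527 5.8199 N·m.
t=0.4200 s (step 28): θ=-1.2080 0.9625 0.7523 -2.5574 rad, qdot=-1.4490 2.9727 -0.0087 -2.7144 rad/s, ee=0.0895 0.2564 0.1920 m, tau=2.7127 2.3046 -3.0915 5.0766 N·m.
t=0.4800 s (step 32): θ=-1.2837 1.1656 0.7476 -2.7005 rad, qdot=-0.6333 3.7766 -0.2128 -2.0154 rad/s, ee=0.0734 0.2160 0.1581 m, tau=1.0679 2.5331 -2.2871 4.0344 N·m.
t=0.5400 s (step 36): θ=-1.2741 1.4116 0.7368 -2.7979 rad, qdot=0.7352 4.3757 -0.0293 -1.2580 rad/s, ee=0.0529 0.1878 0.1310 m, tau=-1.4305 0.2065 -2.1244 2.6231 N·m.
t=0.6000 s (step 40): θ=-1.2162 1.6833 0.7488 -2.8561 rad, qdot=1.1545 4.6148 0.4257 -0.7066 rad/s, ee=0.0263 0.1662 0.1036 m, tau=-3.6297 -3.7635 -2.2368 1.2046 N·m.
t=0.6600 s (step 44): θ=-1.1406 1.9562 0.7858 -2.8860 rad, qdot=1.3549 4.4175 0.7870 -0.3098 rad/s, ee=-0.0031 0.1442 0.0743 m, tau=-5.2859 -7.3526 -2.3659 0.0474 N·m.
t=0.7200 s (step 48): θ=-1.0565 2.2057 0.8399 -2.8961 rad, qdot=1.4299 3.8509 0.9937 -0.0442 rad/s, ee=-0.0303 0.1194 0.0452 m, tau=-6.2460 -9.2257 -2.4784 -0.6916 N·m.
t=0.7800 s (step 52): θ=-0.9715 2.4140 0.9014 -2.8939 rad, qdot=1.3887 3.0715 1.0297 0.1022 rad/s, ee=-0.0521 0.0939 0.0192 m, tau=-6.5678 -9.2490 -2.5719 -0.9782 N·m.
t=0.8400 s (step 56): θ=-0.8917 2.5731 0.9609 -2.8850 rad, qdot=1.2597 2.2305 0.9407 0.1902 rad/s, ee=-0.0680 0.0713 -0.0018 m, tau=-6.5676 -8.0752 -2.6513 -0.9649 N·m.
t=0.9000 s (step 60): θ=-0.8211 2.6829 1.0128 -2.8716 rad, qdot=1.0858 1.4422 0.7811 0.2550 rad/s, ee=-0.0793 0.0539 -0.0180 m, tau=-6.5813 -6.4252 -2.7239 -0.8087 N·m.
t=0.9600 s (step 64): θ=-0.7613 2.7488 1.0543 -2.8546 rad, qdot=0.9120 0.7788 0.6026 0.3088 rad/s, ee=-0.0875 0.0423 -0.0302 m, tau=-6.7541 -4.7762 -2.8007 -0.6263 N·m.
t=1.0200 s (step 68): θ=-0.7110 2.7796 1.0854 -2.8348 rad, qdot=0.7697 0.2728 0.4394 0.3513 rad/s, ee=-0.0936 0.0361 -0.0398 m, tau=-7.0638 -3.3675 -2.8888 -0.4875 N·m.
t=1.0800 s (step 72): θ=-0.6680 2.7849 1.1076 -2.8128 rad, qdot=0.6703 -0.0741 0.3053 0.3784 rad/s, ee=-0.0982 0.0343 -0.0477 m, tau=-7.4248 -2.2893 -2.9870 -0.4215 N·m.
t=1.1400 s (step 76): θ=-0.6298 2.7736 1.1226 -2.7898 rad, qdot=0.6089 -0.2825 0.2007 0.3885 rad/s, ee=-0.1017 0.0354 -0.0546 m, tau=-7.7591 -1.5491 -3.0882 -0.4303 N·m.
t=1.2000 s (step 80): θ=-0.5945 2.7531 1.1321 -2.7665 rad, qdot=0.5704 -0.3884 0.1204 0.3849 rad/s, ee=-0.1045 0.0386 -0.0607 m, tau=-8.0264 -1.0940 -3.1839 -0.5013 N·m.
t=1.2600 s (step 84): θ=-0.5611 2.7285 1.1374 -2.7438 rad, qdot=0.5433 -0.4218 0.0592 0.3696 rad/s, ee=-0.1067 0.0428 -0.0662 m, tau=-8.2141 -0.8673 -3.2685 -0.6155 N·m.
t=1.3200 s (step 88): θ=-0.5292 2.7034 1.1395 -2.7224 rad, qdot=0.5195 -0.4079 0.0148 0.3453 rad/s, ee=-0.1085 0.0474 -0.0713 m, tau=-8.3292 -0.8089 -3.3403 -0.7541 N·m.
t=1.3800 s (step 92): θ=-0.4988 2.6801 1.1396 -2.7025 rad, qdot=0.4935 -0.3662 -0.0086 0.3163 rad/s, ee=-0.1100 0.0519 -0.0759 m, tau=-8.3926 -0.8609 -3.4063 -0.9027 N·m.
t=1.4400 s (step 96): θ=-0.4701 2.6597 1.1386 -2.6845 rad, qdot=0.4621 -0.3111 -0.0208 0.2837 rad/s, ee=-0.1113 0.0562 -0.0801 m, tau=-8.4119 -0.9839 -3.4607 -1.0505 N·m.
t=1.5000 s (step 100): θ=-0.4435 2.6428 1.1371 -2.6686 rad, qdot=0.4255 -0.2525 -0.0293 0.2485 rad/s, ee=-0.1124 0.0599 -0.0840 m, tau=-8.3952 -1.1469 -3.4998 -1.1884 N·m.
t=1.5600 s (step 104): θ=-0.4192 2.6294 1.1351 -2.6547 rad, qdot=0.3852 -0.1966 -0.0348 0.2132 rad/s, ee=-0.1133 0.0630 -0.0875 m, tau=-8.3546 -1.3241 -3.5262 -1.3113 N·m.
t=1.6200 s (step 108): θ=-0.3973 2.6191 1.1330 -2.6430 rad, qdot=0.3430 -0.1468 -0.0375 0.1795 rad/s, ee=-0.1142 0.0656 -0.0905 m, tau=-8.3005 -1.4974 -3.5431 -1.4171 N·m.
t=1.6500 s (step 110): θ=-0.3873 2.6150 1.1318 -2.6378 rad, qdot=0.3217 -0.1246 -0.0379 0.1637 rad/s, ee=-0.1146 0.0666 -0.0918 m.
final ee position (m): -0.1146 0.0666 -0.0918


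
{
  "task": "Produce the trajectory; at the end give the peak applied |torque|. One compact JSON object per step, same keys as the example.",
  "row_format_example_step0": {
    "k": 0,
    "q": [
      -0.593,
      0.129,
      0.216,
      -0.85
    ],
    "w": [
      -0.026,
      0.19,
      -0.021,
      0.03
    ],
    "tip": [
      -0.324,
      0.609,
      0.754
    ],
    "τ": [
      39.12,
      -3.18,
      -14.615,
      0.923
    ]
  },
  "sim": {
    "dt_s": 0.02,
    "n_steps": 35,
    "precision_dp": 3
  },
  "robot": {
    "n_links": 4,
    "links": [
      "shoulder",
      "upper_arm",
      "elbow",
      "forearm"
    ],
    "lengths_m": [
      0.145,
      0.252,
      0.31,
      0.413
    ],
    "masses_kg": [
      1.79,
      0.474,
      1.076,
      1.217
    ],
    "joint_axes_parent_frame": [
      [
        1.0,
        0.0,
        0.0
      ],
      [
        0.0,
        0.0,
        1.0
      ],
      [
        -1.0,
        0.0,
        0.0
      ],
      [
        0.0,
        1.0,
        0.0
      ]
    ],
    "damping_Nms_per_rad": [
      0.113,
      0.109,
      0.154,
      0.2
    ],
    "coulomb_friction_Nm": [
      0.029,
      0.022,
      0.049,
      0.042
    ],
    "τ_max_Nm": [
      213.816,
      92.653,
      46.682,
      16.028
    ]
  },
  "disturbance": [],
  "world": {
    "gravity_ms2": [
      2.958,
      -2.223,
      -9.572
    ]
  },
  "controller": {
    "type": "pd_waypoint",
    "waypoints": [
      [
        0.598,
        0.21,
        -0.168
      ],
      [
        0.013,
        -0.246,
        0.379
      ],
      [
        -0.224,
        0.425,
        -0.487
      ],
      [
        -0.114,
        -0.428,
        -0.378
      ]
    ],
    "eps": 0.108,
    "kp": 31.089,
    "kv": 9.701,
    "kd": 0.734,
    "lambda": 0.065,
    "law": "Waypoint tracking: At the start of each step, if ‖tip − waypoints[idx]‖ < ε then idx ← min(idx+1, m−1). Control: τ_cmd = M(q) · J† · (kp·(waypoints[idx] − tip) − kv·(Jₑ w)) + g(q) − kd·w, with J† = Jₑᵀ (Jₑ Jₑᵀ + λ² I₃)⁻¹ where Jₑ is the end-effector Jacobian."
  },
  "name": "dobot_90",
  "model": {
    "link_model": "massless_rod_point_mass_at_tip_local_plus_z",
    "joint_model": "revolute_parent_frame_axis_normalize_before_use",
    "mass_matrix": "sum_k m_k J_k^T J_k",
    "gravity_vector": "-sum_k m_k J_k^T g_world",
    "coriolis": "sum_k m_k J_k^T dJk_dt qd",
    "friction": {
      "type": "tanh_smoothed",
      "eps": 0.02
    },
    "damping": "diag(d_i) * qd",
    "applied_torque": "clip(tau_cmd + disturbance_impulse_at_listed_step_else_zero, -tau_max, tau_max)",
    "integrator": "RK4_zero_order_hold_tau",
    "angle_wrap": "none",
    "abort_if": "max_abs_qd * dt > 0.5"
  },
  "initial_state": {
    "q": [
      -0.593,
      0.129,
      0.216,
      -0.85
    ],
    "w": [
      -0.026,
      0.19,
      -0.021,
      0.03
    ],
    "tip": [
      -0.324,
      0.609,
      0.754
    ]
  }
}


{"k":1,"q":[-0.585,0.078,0.205,-0.864],"w":[0.855,-5.138,-1.07,-1.412],"tip":[-0.322,0.609,0.752],"\u03c4":[49.49,1.409,-16.779,1.96]}
{"k":2,"q":[-0.545,-0.033,0.216,-0.893],"w":[3.092,-5.777,2.196,-1.685],"tip":[-0.318,0.607,0.746],"\u03c4":[51.09,0.4,-17.463,1.903]}
{"k":3,"q":[-0.466,-0.154,0.283,-0.94],"w":[4.661,-6.209,4.322,-3.098],"tip":[-0.306,0.599,0.738],"\u03c4":[26.079,-1.62,-8.631,2.596]}
{"k":4,"q":[-0.372,-0.278,0.368,-1.015],"w":[4.665,-6.181,4.177,-4.306],"tip":[-0.285,0.584,0.727],"\u03c4":[6.332,-2.533,-1.159,2.865]}
{"k":5,"q":[-0.283,-0.397,0.449,-1.106],"w":[4.259,-5.686,3.89,-4.731],"tip":[-0.258,0.563,0.714],"\u03c4":[-3.893,-2.352,2.008,2.606]}
{"k":6,"q":[-0.203,-0.506,0.524,-1.201],"w":[3.758,-5.266,3.661,-4.765],"tip":[-0.226,0.54,0.7],"\u03c4":[-8.839,-1.379,2.751,2.319]}
{"k":7,"q":[-0.133,-0.608,0.595,-1.295],"w":[3.248,-4.979,3.517,-4.62],"tip":[-0.191,0.517,0.684],"\u03c4":[-11.028,-0.052,2.337,2.141]}
{"k":8,"q":[-0.074,-0.705,0.664,-1.385],"w":[2.745,-4.801,3.443,-4.387],"tip":[-0.155,0.495,0.666],"\u03c4":[-11.692,1.349,1.421,2.056]}
{"k":9,"q":[-0.024,-0.8,0.733,-1.47],"w":[2.256,-4.702,3.427,-4.1],"tip":[-0.117,0.474,0.647],"\u03c4":[-11.468,2.665,0.331,2.005]}
{"k":10,"q":[0.017,-0.894,0.801,-1.549],"w":[1.784,-4.651,3.462,-3.776],"tip":[-0.08,0.455,0.627],"\u03c4":[-10.712,3.813,-0.768,1.932]}
{"k":11,"q":[0.048,-0.986,0.871,-1.621],"w":[1.33,-4.624,3.544,-3.418],"tip":[-0.043,0.438,0.605],"\u03c4":[-9.634,4.748,-1.793,1.791]}
{"k":12,"q":[0.07,-1.079,0.943,-1.685],"w":[0.899,-4.599,3.669,-3.026],"tip":[-0.006,0.422,0.582],"\u03c4":[-8.373,5.447,-2.703,1.553]}
{"k":13,"q":[0.084,-1.17,1.018,-1.742],"w":[0.499,-4.553,3.831,-2.598],"tip":[0.029,0.409,0.559],"\u03c4":[-7.03,5.902,-3.476,1.201]}
{"k":14,"q":[0.09,-1.26,1.096,-1.789],"w":[0.139,-4.463,4.022,-2.131],"tip":[0.064,0.397,0.536],"\u03c4":[-5.691,6.116,-4.102,0.733]}
{"k":15,"q":[0.09,-1.348,1.179,-1.827],"w":[-0.165,-4.306,4.228,-1.621],"tip":[0.097,0.387,0.512],"\u03c4":[-4.445,6.105,-4.568,0.159]}
{"k":16,"q":[0.084,-1.432,1.265,-1.854],"w":[-0.398,-4.069,4.424,-1.072],"tip":[0.129,0.379,0.489],"\u03c4":[-3.353,5.913,-4.876,-0.499]}
{"k":17,"q":[0.074,-1.511,1.355,-1.87],"w":[-0.549,-3.751,4.581,-0.496],"tip":[0.16,0.371,0.466],"\u03c4":[-2.469,5.6,-5.032,-1.211]}
{"k":18,"q":[0.063,-1.582,1.448,-1.874],"w":[-0.614,-3.369,4.672,0.085],"tip":[0.19,0.365,0.444],"\u03c4":[-1.813,5.247,-5.071,-1.935]}
{"k":19,"q":[0.05,-1.646,1.541,-1.868],"w":[-0.61,-2.968,4.676,0.624],"tip":[0.218,0.359,0.421],"\u03c4":[-1.371,4.941,-5.056,-2.62]}
{"k":20,"q":[0.038,-1.701,1.634,-1.85],"w":[-0.55,-2.57,4.592,1.113],"tip":[0.246,0.353,0.398],"\u03c4":[-1.098,4.722,-5.044,-3.272]}
{"k":21,"q":[0.028,-1.749,1.724,-1.824],"w":[-0.463,-2.213,4.422,1.522],"tip":[0.272,0.347,0.375],"\u03c4":[-0.945,4.611,-5.1,-3.867]}
{"k":22,"q":[0.02,-1.791,1.81,-1.791],"w":[-0.379,-1.919,4.172,1.834],"tip":[0.296,0.34,0.352],"\u03c4":[-0.873,4.593,-5.243,-4.394]}
{"k":23,"q":[0.013,-1.827,1.891,-1.752],"w":[-0.318,-1.689,3.854,2.049],"tip":[0.319,0.332,0.327],"\u03c4":[-0.854,4.631,-5.447,-4.849]}
{"k":24,"q":[0.006,-1.859,1.964,-1.71],"w":[-0.295,-1.511,3.483,2.178],"tip":[0.34,0.324,0.302],"\u03c4":[-0.864,4.682,-5.654,-5.233]}
{"k":25,"q":[0.0,-1.888,2.03,-1.666],"w":[-0.313,-1.366,3.08,2.237],"tip":[0.359,0.315,0.277],"\u03c4":[-0.879,4.71,-5.814,-5.546]}
{"k":26,"q":[-0.006,-1.914,2.087,-1.621],"w":[-0.37,-1.235,2.665,2.244],"tip":[0.376,0.305,0.252],"\u03c4":[-0.875,4.69,-5.905,-5.79]}
{"k":27,"q":[-0.015,-1.938,2.136,-1.577],"w":[-0.461,-1.103,2.258,2.213],"tip":[0.391,0.296,0.228],"\u03c4":[-0.838,4.608,-5.928,-5.965]}
{"k":28,"q":[-0.025,-1.958,2.178,-1.533],"w":[-0.576,-0.965,1.872,2.157],"tip":[0.404,0.286,0.204],"\u03c4":[-0.764,4.462,-5.901,-6.075]}
{"k":29,"q":[-0.038,-1.976,2.212,-1.491],"w":[-0.709,-0.82,1.518,2.082],"tip":[0.415,0.277,0.182],"\u03c4":[-0.651,4.255,-5.848,-6.12]}
{"k":30,"q":[-0.054,-1.991,2.239,-1.45],"w":[-0.851,-0.669,1.202,1.994],"tip":[0.425,0.268,0.16],"\u03c4":[-0.505,3.996,-5.79,-6.104]}
{"k":31,"q":[-0.072,-2.003,2.26,-1.411],"w":[-0.996,-0.518,0.926,1.896],"tip":[0.434,0.259,0.14],"\u03c4":[-0.331,3.694,-5.743,-6.032]}
{"k":32,"q":[-0.093,-2.012,2.276,-1.374],"w":[-1.138,-0.37,0.688,1.792],"tip":[0.442,0.252,0.121],"\u03c4":[-0.133,3.359,-5.716,-5.91]}
{"k":33,"q":[-0.118,-2.018,2.288,-1.34],"w":[-1.273,-0.232,0.487,1.682],"tip":[0.449,0.244,0.103],"\u03c4":[0.085,2.998,-5.713,-5.744]}
{"k":34,"q":[-0.144,-2.021,2.296,-1.307],"w":[-1.399,-0.104,0.316,1.57],"tip":[0.455,0.238,0.087],"\u03c4":[0.321,2.617,-5.732,-5.541]}
{"k":35,"q":[-0.173,-2.022,2.301,-1.277],"w":[-1.514,0.009,0.174,1.455],"tip":[0.461,0.232,0.072]}
{"summary": "max |\u03c4| (N\u00b7m): 51.090"}


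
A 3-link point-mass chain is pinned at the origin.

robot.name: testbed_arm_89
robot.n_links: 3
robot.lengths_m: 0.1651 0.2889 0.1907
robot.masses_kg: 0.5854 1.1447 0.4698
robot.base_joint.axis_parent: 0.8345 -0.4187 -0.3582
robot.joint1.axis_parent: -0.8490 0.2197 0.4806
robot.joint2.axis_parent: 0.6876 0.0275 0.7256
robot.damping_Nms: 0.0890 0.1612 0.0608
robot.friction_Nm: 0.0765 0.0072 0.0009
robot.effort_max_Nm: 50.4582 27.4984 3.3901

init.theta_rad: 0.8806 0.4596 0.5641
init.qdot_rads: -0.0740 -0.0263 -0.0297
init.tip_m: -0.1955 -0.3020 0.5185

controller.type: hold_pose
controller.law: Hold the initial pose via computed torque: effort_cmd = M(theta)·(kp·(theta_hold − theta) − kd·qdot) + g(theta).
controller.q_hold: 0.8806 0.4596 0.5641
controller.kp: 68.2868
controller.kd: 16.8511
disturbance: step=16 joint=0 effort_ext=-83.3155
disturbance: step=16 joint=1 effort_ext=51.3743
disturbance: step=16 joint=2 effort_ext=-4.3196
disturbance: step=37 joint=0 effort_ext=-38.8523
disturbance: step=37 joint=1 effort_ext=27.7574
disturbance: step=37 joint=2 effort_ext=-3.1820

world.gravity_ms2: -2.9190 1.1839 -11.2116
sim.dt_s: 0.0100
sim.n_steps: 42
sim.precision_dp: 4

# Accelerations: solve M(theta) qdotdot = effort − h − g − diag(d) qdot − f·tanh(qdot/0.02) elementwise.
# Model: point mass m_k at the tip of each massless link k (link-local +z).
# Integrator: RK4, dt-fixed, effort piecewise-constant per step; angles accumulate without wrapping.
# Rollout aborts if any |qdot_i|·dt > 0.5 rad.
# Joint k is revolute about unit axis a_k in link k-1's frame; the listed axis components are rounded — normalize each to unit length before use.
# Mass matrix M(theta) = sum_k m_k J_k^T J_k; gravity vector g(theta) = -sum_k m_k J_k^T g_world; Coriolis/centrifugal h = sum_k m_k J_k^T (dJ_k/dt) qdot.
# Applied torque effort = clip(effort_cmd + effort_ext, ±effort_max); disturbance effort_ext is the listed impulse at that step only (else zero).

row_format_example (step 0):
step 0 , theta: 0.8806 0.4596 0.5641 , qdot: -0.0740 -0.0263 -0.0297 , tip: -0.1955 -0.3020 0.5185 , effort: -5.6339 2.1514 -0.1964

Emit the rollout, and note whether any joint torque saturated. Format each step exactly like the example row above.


step 1 , theta: 0.8800 0.4595 0.5640 , qdot: -0.0408 0.0107 0.0036 , tip: -0.1954 -0.3018 0.5187 , effort: -5.6914 2.1767 -0.1989
step 2 , theta: 0.8797 0.4597 0.5641 , qdot: -0.0201 0.0288 0.0164 , tip: -0.1952 -0.3016 0.5188 , effort: -5.7404 2.2008 -0.2007
step 3 , theta: 0.8796 0.4601 0.5643 , qdot: -0.0095 0.0327 0.0168 , tip: -0.1951 -0.3015 0.5189 , effort: -5.7796 2.2223 -0.2021
step 4 , theta: 0.8795 0.4604 0.5644 , qdot: -0.0054 0.0285 0.0116 , tip: -0.1951 -0.3014 0.5190 , effort: -5.8107 2.2414 -0.2034
step 5 , theta: 0.8795 0.4606 0.5645 , qdot: -0.0037 0.0224 0.0061 , tip: -0.1950 -0.3013 0.5190 , effort: -5.8366 2.2581 -0.2046
step 6 , theta: 0.8794 0.4608 0.5645 , qdot: -0.0026 0.0167 0.0021 , tip: -0.1950 -0.3012 0.5191 , effort: -5.8586 2.2726 -0.2058
step 7 , theta: 0.8794 0.4610 0.5645 , qdot: -0.0018 0.0119 -0.0004 , tip: -0.1949 -0.3011 0.5191 , effort: -5.8774 2.2851 -0.2069
step 8 , theta: 0.8794 0.4611 0.5645 , qdot: -0.0011 0.0080 -0.0019 , tip: -0.1949 -0.3011 0.5192 , effort: -5.8936 2.2960 -0.2079
step 9 , theta: 0.8794 0.4611 0.5645 , qdot: -0.0005 0.0048 -0.0025 , tip: -0.1949 -0.3011 0.5192 , effort: -5.9074 2.3053 -0.2089
step 10 , theta: 0.8794 0.4612 0.5645 , qdot: 0.0001 0.0023 -0.0027 , tip: -0.1949 -0.3011 0.5192 , effort: -5.9192 2.3134 -0.2097
step 11 , theta: 0.8794 0.4612 0.5645 , qdot: 0.0005 0.0002 -0.0027 , tip: -0.1949 -0.3010 0.5192 , effort: -5.9293 2.3203 -0.2105
step 12 , theta: 0.8794 0.4612 0.5644 , qdot: 0.0008 -0.0014 -0.0025 , tip: -0.1949 -0.3010 0.5192 , effort: -5.9380 2.3263 -0.2111
step 13 , theta: 0.8794 0.4611 0.5644 , qdot: 0.0011 -0.0028 -0.0022 , tip: -0.1949 -0.3011 0.5192 , effort: -5.9454 2.3315 -0.2117
step 14 , theta: 0.8794 0.4611 0.5644 , qdot: 0.0013 -0.0038 -0.0019 , tip: -0.1949 -0.3011 0.5192 , effort: -5.9518 2.3360 -0.2122
step 15 , theta: 0.8794 0.4611 0.5644 , qdot: 0.0014 -0.0047 -0.0016 , tip: -0.1949 -0.3011 0.5192 , effort: -5.9573 2.3398 -0.2126
step 16 , theta: 0.8795 0.4610 0.5644 , qdot: 0.0016 -0.0053 -0.0013 , tip: -0.1949 -0.3011 0.5191 , effort: -50.4582 27.4984 -3.3901
step 17 , theta: 0.8683 0.4514 0.5486 , qdot: -2.2011 -1.8675 -3.0392 , tip: -0.1936 -0.2988 0.5218 , effort: 1.6987 -2.0174 0.3210
step 18 , theta: 0.8491 0.4359 0.5235 , qdot: -1.6464 -1.2422 -2.0190 , tip: -0.1910 -0.2945 0.5265 , effort: 0.7290 -1.5074 0.2349
step 19 , theta: 0.8348 0.4258 0.5070 , qdot: -1.2182 -0.7888 -1.2951 , tip: -0.1887 -0.2910 0.5300 , effort: -0.1194 -1.0490 0.1646
step 20 , theta: 0.8243 0.4196 0.4967 , qdot: -0.8882 -0.4678 -0.7926 , tip: -0.1867 -0.2881 0.5328 , effort: -0.8639 -0.6381 0.1070
step 21 , theta: 0.8167 0.4160 0.4905 , qdot: -0.6334 -0.2448 -0.4499 , tip: -0.1851 -0.2858 0.5348 , effort: -1.5181 -0.2709 0.0595
step 22 , theta: 0.8114 0.4144 0.4872 , qdot: -0.4358 -0.0923 -0.2197 , tip: -0.1838 -0.2840 0.5364 , effort: -2.0935 0.0565 0.0200
step 23 , theta: 0.8078 0.4140 0.4858 , qdot: -0.2824 0.0088 -0.0689 , tip: -0.1827 -0.2826 0.5375 , effort: -2.5999 0.3480 -0.0131
step 24 , theta: 0.8056 0.4144 0.4856 , qdot: -0.1663 0.0676 0.0213 , tip: -0.1819 -0.2816 0.5383 , effort: -3.0455 0.6087 -0.0411
step 25 , theta: 0.8044 0.4153 0.4861 , qdot: -0.0750 0.1036 0.0758 , tip: -0.1814 -0.2809 0.5388 , effort: -3.4376 0.8397 -0.0648
step 26 , theta: 0.8040 0.4164 0.4870 , qdot: -0.0057 0.1203 0.1057 , tip: -0.1811 -0.2805 0.5391 , effort: -3.7804 1.0439 -0.0851
step 27 , theta: 0.8041 0.4175 0.4881 , qdot: 0.0266 0.0930 0.0958 , tip: -0.1809 -0.2802 0.5392 , effort: -4.0650 1.2240 -0.1029
step 28 , theta: 0.8045 0.4183 0.4889 , qdot: 0.0460 0.0586 0.0802 , tip: -0.1809 -0.2802 0.5392 , effort: -4.3091 1.3823 -0.1186
step 29 , theta: 0.8050 0.4187 0.4897 , qdot: 0.0628 0.0314 0.0701 , tip: -0.1809 -0.2803 0.5391 , effort: -4.5232 1.5214 -0.1327
step 30 , theta: 0.8057 0.4189 0.4904 , qdot: 0.0780 0.0115 0.0652 , tip: -0.1811 -0.2806 0.5389 , effort: -4.7114 1.6434 -0.1451
step 31 , theta: 0.8066 0.4190 0.4910 , qdot: 0.0923 -0.0013 0.0650 , tip: -0.1813 -0.2810 0.5386 , effort: -4.8767 1.7499 -0.1560
step 32 , theta: 0.8076 0.4189 0.4917 , qdot: 0.1051 -0.0090 0.0673 , tip: -0.1816 -0.2814 0.5382 , effort: -5.0217 1.8430 -0.1655
step 33 , theta: 0.8087 0.4188 0.4924 , qdot: 0.1159 -0.0141 0.0701 , tip: -0.1820 -0.2820 0.5378 , effort: -5.1489 1.9245 -0.1739
step 34 , theta: 0.8099 0.4186 0.4931 , qdot: 0.1245 -0.0177 0.0724 , tip: -0.1823 -0.2826 0.5374 , effort: -5.2602 1.9958 -0.1811
step 35 , theta: 0.8111 0.4184 0.4938 , qdot: 0.1309 -0.0203 0.0740 , tip: -0.1828 -0.2832 0.5369 , effort: -5.3577 2.0584 -0.1875
step 36 , theta: 0.8125 0.4182 0.4945 , qdot: 0.1354 -0.0221 0.0749 , tip: -0.1832 -0.2839 0.5364 , effort: -5.4428 2.1131 -0.1930
step 37 , theta: 0.8138 0.4180 0.4953 , qdot: 0.1383 -0.0234 0.0753 , tip: -0.1836 -0.2845 0.5359 , effort: -44.3694 27.4984 -3.3797
step 38 , theta: 0.8114 0.4195 0.4905 , qdot: -0.6275 0.3423 -1.0128 , tip: -0.1828 -0.2826 0.5372 , effort: 1.1138 -2.1786 0.3432
step 39 , theta: 0.8059 0.4229 0.4819 , qdot: -0.4621 0.3372 -0.6989 , tip: -0.1810 -0.2784 0.5401 , effort: 0.2230 -1.6139 0.2662
step 40 , theta: 0.8020 0.4262 0.4762 , qdot: -0.3243 0.3223 -0.4634 , tip: -0.1795 -0.2751 0.5423 , effort: -0.5629 -1.1164 0.2000
step 41 , theta: 0.7993 0.4294 0.4724 , qdot: -0.2097 0.3014 -0.2874 , tip: -0.1784 -0.2725 0.5440 , effort: -1.2562 -0.6779 0.1431
step 42 , theta: 0.7977 0.4322 0.4702 , qdot: -0.1145 0.2772 -0.1565 , tip: -0.1775 -0.2707 0.5452
any joint saturated: yes
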